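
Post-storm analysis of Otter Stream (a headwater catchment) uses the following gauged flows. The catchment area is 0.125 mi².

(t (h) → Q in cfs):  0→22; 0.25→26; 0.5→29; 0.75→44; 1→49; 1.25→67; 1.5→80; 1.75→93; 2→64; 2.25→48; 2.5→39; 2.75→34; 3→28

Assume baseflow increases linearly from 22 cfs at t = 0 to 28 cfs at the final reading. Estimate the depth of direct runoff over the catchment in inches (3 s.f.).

Direct runoff: 0.00, 3.50, 6.00, 20.50, 25.00, 42.50, 55.00, 67.50, 38.00, 21.50, 12.00, 6.50, 0.00 cfs; ΣQ_DR = 298.0 cfs.
V = ΣQ_DR · Δt = 298.0 × 900 s = 2.682 × 10^5 ft³.
Over A = 0.125 mi², depth = V / A = 0.924 in.

d ≈ 0.924 in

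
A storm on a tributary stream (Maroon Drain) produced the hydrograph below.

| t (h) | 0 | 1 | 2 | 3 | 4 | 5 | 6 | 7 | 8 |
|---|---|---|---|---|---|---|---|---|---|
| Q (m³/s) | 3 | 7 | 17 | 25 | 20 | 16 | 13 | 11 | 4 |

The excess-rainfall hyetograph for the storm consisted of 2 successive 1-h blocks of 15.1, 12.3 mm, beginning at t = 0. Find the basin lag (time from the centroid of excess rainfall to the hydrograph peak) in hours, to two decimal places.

Centroid of excess rainfall: t_c = Σ P_i·t̄_i / ΣP_i = 0.9489 h (block centres at 0.5, 1.5 h).
Hydrograph peak occurs at t = 3 h, so basin lag t_L = 3 − 0.9489 = 2.05 h.

t_L ≈ 2.05 h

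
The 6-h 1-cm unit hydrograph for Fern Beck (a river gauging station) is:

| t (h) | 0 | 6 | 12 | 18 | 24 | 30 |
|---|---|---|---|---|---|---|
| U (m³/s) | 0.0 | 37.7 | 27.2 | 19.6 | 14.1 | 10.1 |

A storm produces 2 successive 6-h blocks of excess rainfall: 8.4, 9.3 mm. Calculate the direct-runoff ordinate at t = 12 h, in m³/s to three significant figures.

Q ≈ 57.9 m³/s

By discrete convolution, Q_j = Σ (P_i / 10 mm) · U_{j−i}.
At t = 12 h (j=2): Q = (8.4/10)·27.2 + (9.3/10)·37.7 = 57.9 m³/s.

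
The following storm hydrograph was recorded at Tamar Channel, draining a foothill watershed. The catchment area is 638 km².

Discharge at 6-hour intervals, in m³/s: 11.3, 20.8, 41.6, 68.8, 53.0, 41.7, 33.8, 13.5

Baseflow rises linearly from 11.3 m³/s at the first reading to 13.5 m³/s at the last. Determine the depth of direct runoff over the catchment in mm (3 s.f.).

Direct runoff: 0.00, 9.19, 29.67, 56.56, 40.44, 28.83, 20.61, 0.00 m³/s; ΣQ_DR = 185.3 m³/s.
V = ΣQ_DR · Δt = 185.3 × 21600 s = 4.002 × 10^6 m³.
Over A = 638 km², depth = V / A = 6.27 mm.

d ≈ 6.27 mm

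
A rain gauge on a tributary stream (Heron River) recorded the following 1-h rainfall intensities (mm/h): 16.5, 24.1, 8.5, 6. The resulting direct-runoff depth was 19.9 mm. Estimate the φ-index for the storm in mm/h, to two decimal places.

Only the 2 blocks with intensity above φ contribute runoff: 16.5, 24.1 mm/h.
Σ(I−φ)·Δt = d  ⇒  (16.5+24.1 − 2φ)·1 = 19.9
φ = (40.60 − 19.9/1) / 2 = 10.35 mm/h.

φ ≈ 10.35 mm/h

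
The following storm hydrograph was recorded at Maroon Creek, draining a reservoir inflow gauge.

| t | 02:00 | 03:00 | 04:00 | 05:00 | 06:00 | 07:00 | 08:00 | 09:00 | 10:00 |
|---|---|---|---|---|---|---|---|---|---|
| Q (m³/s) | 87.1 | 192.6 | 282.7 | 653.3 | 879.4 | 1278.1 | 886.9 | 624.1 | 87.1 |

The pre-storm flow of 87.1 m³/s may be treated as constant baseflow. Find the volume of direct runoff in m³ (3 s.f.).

Direct-runoff ordinates (Q − Q_b): 0.0, 105.5, 195.6, 566.2, 792.3, 1191.0, 799.8, 537.0, 0.0 m³/s.
ΣQ_DR = 4187 m³/s.
With Δt = 1 h = 3600 s, V = ΣQ_DR · Δt = 4187 × 3600 = 1.51 × 10^7 m³.

V ≈ 1.51 × 10^7 m³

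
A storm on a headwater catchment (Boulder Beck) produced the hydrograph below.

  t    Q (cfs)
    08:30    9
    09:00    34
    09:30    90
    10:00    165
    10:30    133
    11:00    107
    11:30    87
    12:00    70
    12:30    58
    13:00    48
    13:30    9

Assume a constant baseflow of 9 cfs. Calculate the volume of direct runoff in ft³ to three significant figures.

Direct-runoff ordinates (Q − Q_b): 0.0, 25.0, 81.0, 156.0, 124.0, 98.0, 78.0, 61.0, 49.0, 39.0, 0.0 cfs.
ΣQ_DR = 711.0 cfs.
With Δt = 0.5 h = 1800 s, V = ΣQ_DR · Δt = 711.0 × 1800 = 1.28 × 10^6 ft³.

V ≈ 1.28 × 10^6 ft³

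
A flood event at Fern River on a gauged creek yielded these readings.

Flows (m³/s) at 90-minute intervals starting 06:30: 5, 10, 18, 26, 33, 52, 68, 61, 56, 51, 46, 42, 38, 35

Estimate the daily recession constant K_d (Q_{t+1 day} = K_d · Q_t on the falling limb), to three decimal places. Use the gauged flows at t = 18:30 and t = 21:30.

Between t = 18:30 and t = 21:30 the flow falls from 56 to 46 m³/s over 2×1.5 h = 3 h.
Per-interval ratio K = (46/56)^(1/2) = 0.9063; K_d = K^(24/1.5) = 0.207.

K_d ≈ 0.207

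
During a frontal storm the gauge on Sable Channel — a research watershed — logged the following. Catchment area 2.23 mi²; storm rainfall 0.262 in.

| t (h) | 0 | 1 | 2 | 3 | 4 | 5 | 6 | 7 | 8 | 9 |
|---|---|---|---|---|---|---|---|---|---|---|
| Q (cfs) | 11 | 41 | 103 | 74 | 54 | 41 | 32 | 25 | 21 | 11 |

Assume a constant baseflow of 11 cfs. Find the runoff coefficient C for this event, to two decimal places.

ΣQ_DR = 303.0 cfs; V = ΣQ_DR·Δt = 1.091 × 10^6 ft³.
Runoff depth d = V / A = 0.2105 in.
C = d / P = 0.2105 / 0.262 = 0.80.

C ≈ 0.80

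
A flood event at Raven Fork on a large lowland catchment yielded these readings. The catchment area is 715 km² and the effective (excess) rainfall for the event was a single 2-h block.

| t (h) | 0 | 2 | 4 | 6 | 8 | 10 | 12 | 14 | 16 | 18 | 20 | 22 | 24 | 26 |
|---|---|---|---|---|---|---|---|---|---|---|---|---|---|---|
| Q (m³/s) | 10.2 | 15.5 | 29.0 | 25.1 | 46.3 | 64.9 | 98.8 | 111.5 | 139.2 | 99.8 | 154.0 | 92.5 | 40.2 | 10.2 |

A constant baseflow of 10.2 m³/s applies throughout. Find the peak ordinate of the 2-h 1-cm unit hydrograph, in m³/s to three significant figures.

Direct runoff: 0.0, 5.3, 18.8, 14.9, 36.1, 54.7, 88.6, 101.3, 129.0, 89.6, 143.8, 82.3, 30.0, 0.0 m³/s; ΣQ_DR = 794.4 m³/s, peak = 143.8 m³/s.
Runoff depth d = ΣQ_DR·Δt / A = 794.4 × 7200 / (715 km²) = 8.000 mm.
The 1-cm UH is the DRH scaled by (10 mm)/d, so U_p = 143.8 × 10/8.000 = 180 m³/s.

U_p ≈ 180 m³/s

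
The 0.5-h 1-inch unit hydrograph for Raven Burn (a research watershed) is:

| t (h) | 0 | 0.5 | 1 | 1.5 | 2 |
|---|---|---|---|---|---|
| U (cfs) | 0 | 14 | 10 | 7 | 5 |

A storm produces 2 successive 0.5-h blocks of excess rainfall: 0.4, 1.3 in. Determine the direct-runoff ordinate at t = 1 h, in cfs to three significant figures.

By discrete convolution, Q_j = Σ (P_i / 1 in) · U_{j−i}.
At t = 1 h (j=2): Q = (0.4/1)·10 + (1.3/1)·14 = 22.2 cfs.

Q ≈ 22.2 cfs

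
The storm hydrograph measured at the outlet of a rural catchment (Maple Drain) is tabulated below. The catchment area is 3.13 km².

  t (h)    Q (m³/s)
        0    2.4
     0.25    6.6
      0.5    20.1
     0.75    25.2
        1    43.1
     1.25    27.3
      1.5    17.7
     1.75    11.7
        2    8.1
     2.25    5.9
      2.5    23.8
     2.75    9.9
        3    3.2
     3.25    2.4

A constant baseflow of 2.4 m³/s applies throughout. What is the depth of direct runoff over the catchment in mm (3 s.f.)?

d ≈ 50.0 mm

Direct runoff: 0.0, 4.2, 17.7, 22.8, 40.7, 24.9, 15.3, 9.3, 5.7, 3.5, 21.4, 7.5, 0.8, 0.0 m³/s; ΣQ_DR = 173.8 m³/s.
V = ΣQ_DR · Δt = 173.8 × 900 s = 1.564 × 10^5 m³.
Over A = 3.13 km², depth = V / A = 50.0 mm.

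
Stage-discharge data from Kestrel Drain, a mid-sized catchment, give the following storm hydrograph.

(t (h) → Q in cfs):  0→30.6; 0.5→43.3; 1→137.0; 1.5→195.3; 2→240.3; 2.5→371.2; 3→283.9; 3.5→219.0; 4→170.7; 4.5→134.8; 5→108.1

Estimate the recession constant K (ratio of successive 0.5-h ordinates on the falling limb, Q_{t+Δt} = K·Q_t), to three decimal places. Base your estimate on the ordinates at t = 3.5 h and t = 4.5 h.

Using the recession-limb readings at t = 3.5 h and t = 4.5 h: Q falls from 219.0 to 134.8 cfs over 2 intervals.
K = (Q₂/Q₁)^(1/2) = (134.8/219.0)^(1/2) = 0.785.

K ≈ 0.785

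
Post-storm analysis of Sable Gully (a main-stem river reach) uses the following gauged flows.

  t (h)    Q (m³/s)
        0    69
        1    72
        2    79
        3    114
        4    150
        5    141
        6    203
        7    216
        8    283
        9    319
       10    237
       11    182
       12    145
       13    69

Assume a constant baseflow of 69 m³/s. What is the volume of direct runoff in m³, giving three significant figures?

V ≈ 4.73 × 10^6 m³

Direct-runoff ordinates (Q − Q_b): 0.0, 3.0, 10.0, 45.0, 81.0, 72.0, 134.0, 147.0, 214.0, 250.0, 168.0, 113.0, 76.0, 0.0 m³/s.
ΣQ_DR = 1313 m³/s.
With Δt = 1 h = 3600 s, V = ΣQ_DR · Δt = 1313 × 3600 = 4.73 × 10^6 m³.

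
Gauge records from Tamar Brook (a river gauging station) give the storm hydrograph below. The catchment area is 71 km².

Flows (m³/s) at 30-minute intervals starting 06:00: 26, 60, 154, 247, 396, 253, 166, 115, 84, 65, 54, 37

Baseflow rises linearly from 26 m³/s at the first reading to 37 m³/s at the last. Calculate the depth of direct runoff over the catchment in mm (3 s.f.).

d ≈ 32.4 mm

Direct runoff: 0.00, 33.00, 126.00, 218.00, 366.00, 222.00, 134.00, 82.00, 50.00, 30.00, 18.00, 0.00 m³/s; ΣQ_DR = 1279 m³/s.
V = ΣQ_DR · Δt = 1279 × 1800 s = 2.302 × 10^6 m³.
Over A = 71 km², depth = V / A = 32.4 mm.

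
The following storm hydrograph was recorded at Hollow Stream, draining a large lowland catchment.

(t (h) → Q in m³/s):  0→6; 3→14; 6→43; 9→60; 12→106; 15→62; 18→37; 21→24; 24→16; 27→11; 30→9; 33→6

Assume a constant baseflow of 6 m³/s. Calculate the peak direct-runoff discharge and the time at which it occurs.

Subtracting baseflow gives direct-runoff ordinates: 0.0, 8.0, 37.0, 54.0, 100.0, 56.0, 31.0, 18.0, 10.0, 5.0, 3.0, 0.0 m³/s.
The maximum is 100.0 m³/s, occurring at the reading for t = 12 h.

Q_p = 100.0 m³/s at t = 12 h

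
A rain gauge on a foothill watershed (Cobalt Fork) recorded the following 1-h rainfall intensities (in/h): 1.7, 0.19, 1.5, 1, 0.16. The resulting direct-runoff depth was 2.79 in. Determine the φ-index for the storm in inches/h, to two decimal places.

φ ≈ 0.47 in/h

Only the 3 blocks with intensity above φ contribute runoff: 1.7, 1.5, 1 in/h.
Σ(I−φ)·Δt = d  ⇒  (1.7+1.5+1 − 3φ)·1 = 2.79
φ = (4.200 − 2.79/1) / 3 = 0.47 in/h.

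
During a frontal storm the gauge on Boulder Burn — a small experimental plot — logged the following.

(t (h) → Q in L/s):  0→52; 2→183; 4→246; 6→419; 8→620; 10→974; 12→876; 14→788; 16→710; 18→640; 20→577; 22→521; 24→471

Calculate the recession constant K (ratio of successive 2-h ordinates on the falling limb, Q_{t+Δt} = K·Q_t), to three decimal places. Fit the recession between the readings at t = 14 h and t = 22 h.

K ≈ 0.902

Using the recession-limb readings at t = 14 h and t = 22 h: Q falls from 788 to 521 L/s over 4 intervals.
K = (Q₂/Q₁)^(1/4) = (521/788)^(1/4) = 0.902.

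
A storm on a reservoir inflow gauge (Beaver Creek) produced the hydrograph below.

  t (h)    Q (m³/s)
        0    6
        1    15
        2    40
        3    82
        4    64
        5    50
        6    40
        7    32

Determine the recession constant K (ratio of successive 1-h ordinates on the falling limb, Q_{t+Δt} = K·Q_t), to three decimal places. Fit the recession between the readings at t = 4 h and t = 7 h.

Using the recession-limb readings at t = 4 h and t = 7 h: Q falls from 64 to 32 m³/s over 3 intervals.
K = (Q₂/Q₁)^(1/3) = (32/64)^(1/3) = 0.794.

K ≈ 0.794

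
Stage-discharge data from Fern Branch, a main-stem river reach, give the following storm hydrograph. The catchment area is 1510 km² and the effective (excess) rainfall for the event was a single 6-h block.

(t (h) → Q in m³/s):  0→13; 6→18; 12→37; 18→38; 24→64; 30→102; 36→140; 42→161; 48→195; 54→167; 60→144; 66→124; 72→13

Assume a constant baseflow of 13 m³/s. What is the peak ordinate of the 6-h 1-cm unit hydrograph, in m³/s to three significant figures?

Direct runoff: 0.0, 5.0, 24.0, 25.0, 51.0, 89.0, 127.0, 148.0, 182.0, 154.0, 131.0, 111.0, 0.0 m³/s; ΣQ_DR = 1047 m³/s, peak = 182.0 m³/s.
Runoff depth d = ΣQ_DR·Δt / A = 1047 × 21600 / (1510 km²) = 14.98 mm.
The 1-cm UH is the DRH scaled by (10 mm)/d, so U_p = 182.0 × 10/14.98 = 122 m³/s.

U_p ≈ 122 m³/s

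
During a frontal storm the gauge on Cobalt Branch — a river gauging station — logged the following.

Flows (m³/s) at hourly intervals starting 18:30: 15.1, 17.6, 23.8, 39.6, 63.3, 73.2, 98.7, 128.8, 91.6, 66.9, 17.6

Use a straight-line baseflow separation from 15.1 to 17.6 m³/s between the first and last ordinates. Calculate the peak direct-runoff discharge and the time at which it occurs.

Subtracting baseflow gives direct-runoff ordinates: 0.00, 2.25, 8.20, 23.75, 47.20, 56.85, 82.10, 111.95, 74.50, 49.55, 0.00 m³/s.
The maximum is 111.95 m³/s, occurring at the reading for t = 01:30.

Q_p = 111.95 m³/s at t = 01:30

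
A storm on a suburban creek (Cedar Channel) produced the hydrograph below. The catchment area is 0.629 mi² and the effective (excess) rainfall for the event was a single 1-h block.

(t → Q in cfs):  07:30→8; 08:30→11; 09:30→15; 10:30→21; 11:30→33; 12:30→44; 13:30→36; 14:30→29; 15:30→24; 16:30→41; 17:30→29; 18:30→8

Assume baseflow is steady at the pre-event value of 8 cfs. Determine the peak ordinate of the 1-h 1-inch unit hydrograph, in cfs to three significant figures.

Direct runoff: 0.0, 3.0, 7.0, 13.0, 25.0, 36.0, 28.0, 21.0, 16.0, 33.0, 21.0, 0.0 cfs; ΣQ_DR = 203.0 cfs, peak = 36.0 cfs.
Runoff depth d = ΣQ_DR·Δt / A = 203.0 × 3600 / (0.629 mi²) = 0.5001 in.
The 1-inch UH is the DRH scaled by (1 in)/d, so U_p = 36.0 × 1/0.5001 = 72.0 cfs.

U_p ≈ 72.0 cfs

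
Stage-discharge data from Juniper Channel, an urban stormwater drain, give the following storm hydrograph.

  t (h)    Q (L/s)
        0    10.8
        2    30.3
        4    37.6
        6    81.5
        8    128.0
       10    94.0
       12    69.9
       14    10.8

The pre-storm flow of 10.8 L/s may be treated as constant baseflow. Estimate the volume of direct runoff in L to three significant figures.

Direct-runoff ordinates (Q − Q_b): 0.0, 19.5, 26.8, 70.7, 117.2, 83.2, 59.1, 0.0 L/s.
ΣQ_DR = 376.5 L/s.
With Δt = 2 h = 7200 s, V = ΣQ_DR · Δt = 376.5 × 7200 = 2.71 × 10^6 L.

V ≈ 2.71 × 10^6 L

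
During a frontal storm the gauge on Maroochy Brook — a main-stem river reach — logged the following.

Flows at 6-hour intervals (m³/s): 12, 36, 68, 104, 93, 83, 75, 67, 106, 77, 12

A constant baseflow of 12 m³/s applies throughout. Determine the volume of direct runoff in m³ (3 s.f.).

V ≈ 1.30 × 10^7 m³

Direct-runoff ordinates (Q − Q_b): 0.0, 24.0, 56.0, 92.0, 81.0, 71.0, 63.0, 55.0, 94.0, 65.0, 0.0 m³/s.
ΣQ_DR = 601.0 m³/s.
With Δt = 6 h = 21600 s, V = ΣQ_DR · Δt = 601.0 × 21600 = 1.30 × 10^7 m³.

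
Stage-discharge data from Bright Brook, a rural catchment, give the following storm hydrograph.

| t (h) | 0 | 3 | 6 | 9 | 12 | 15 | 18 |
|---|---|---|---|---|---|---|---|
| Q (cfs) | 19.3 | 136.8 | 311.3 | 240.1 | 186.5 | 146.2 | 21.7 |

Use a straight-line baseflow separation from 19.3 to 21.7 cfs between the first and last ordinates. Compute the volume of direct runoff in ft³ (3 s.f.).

V ≈ 9.92 × 10^6 ft³

Direct-runoff ordinates (Q − Q_b): 0.00, 117.10, 291.20, 219.60, 165.60, 124.90, 0.00 cfs.
ΣQ_DR = 918.4 cfs.
With Δt = 3 h = 10800 s, V = ΣQ_DR · Δt = 918.4 × 10800 = 9.92 × 10^6 ft³.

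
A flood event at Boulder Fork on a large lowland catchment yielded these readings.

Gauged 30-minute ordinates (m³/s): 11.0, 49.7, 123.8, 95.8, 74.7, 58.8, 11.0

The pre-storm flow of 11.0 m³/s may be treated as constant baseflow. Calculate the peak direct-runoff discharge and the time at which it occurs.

Subtracting baseflow gives direct-runoff ordinates: 0.0, 38.7, 112.8, 84.8, 63.7, 47.8, 0.0 m³/s.
The maximum is 112.8 m³/s, occurring at the reading for t = 1 h.

Q_p = 112.8 m³/s at t = 1 h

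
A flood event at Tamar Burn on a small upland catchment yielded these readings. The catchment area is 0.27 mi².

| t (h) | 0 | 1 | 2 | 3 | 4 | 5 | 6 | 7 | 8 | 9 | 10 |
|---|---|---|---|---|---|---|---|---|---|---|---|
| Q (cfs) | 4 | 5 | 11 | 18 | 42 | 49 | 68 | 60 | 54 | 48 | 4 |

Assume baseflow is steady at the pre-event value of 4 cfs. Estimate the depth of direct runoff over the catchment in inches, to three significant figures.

d ≈ 1.83 in

Direct runoff: 0.0, 1.0, 7.0, 14.0, 38.0, 45.0, 64.0, 56.0, 50.0, 44.0, 0.0 cfs; ΣQ_DR = 319.0 cfs.
V = ΣQ_DR · Δt = 319.0 × 3600 s = 1.148 × 10^6 ft³.
Over A = 0.27 mi², depth = V / A = 1.83 in.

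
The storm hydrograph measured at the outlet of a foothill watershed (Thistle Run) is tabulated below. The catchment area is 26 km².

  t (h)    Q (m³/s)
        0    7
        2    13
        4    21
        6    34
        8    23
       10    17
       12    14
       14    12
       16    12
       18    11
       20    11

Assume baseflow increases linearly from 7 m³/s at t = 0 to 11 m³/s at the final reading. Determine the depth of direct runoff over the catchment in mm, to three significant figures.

d ≈ 21.0 mm

Direct runoff: 0.00, 5.60, 13.20, 25.80, 14.40, 8.00, 4.60, 2.20, 1.80, 0.40, 0.00 m³/s; ΣQ_DR = 76.00 m³/s.
V = ΣQ_DR · Δt = 76.00 × 7200 s = 5.472 × 10^5 m³.
Over A = 26 km², depth = V / A = 21.0 mm.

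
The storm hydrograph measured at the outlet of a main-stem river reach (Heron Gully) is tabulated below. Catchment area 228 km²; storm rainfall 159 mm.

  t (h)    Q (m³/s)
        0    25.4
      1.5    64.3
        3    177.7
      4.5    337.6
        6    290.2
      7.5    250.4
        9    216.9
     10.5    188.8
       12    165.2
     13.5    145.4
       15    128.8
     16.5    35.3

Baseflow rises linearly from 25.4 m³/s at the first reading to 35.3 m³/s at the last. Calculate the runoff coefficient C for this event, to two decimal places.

C ≈ 0.25

ΣQ_DR = 1662 m³/s; V = ΣQ_DR·Δt = 8.974 × 10^6 m³.
Runoff depth d = V / A = 39.36 mm.
C = d / P = 39.36 / 159 = 0.25.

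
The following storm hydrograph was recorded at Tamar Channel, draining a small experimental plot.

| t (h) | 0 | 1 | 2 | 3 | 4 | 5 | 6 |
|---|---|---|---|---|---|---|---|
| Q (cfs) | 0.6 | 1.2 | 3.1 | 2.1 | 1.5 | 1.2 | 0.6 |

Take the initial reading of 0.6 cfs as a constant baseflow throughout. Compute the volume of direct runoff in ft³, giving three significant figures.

V ≈ 22000 ft³

Direct-runoff ordinates (Q − Q_b): 0.0, 0.6, 2.5, 1.5, 0.9, 0.6, 0.0 cfs.
ΣQ_DR = 6.100 cfs.
With Δt = 1 h = 3600 s, V = ΣQ_DR · Δt = 6.100 × 3600 = 22000 ft³.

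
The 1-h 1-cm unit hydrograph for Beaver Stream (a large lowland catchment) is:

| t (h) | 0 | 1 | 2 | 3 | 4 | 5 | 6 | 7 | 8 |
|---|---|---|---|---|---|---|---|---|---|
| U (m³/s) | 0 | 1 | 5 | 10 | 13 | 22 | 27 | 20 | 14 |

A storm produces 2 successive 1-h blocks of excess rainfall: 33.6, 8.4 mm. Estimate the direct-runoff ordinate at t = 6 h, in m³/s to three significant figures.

By discrete convolution, Q_j = Σ (P_i / 10 mm) · U_{j−i}.
At t = 6 h (j=6): Q = (33.6/10)·27 + (8.4/10)·22 = 109 m³/s.

Q ≈ 109 m³/s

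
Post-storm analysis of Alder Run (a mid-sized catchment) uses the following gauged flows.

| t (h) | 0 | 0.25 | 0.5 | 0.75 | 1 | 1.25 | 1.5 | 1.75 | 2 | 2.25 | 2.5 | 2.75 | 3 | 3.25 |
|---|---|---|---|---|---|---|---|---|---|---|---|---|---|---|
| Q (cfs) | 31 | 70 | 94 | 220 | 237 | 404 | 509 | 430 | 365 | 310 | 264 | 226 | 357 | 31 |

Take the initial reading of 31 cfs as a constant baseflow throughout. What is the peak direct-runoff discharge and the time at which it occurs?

Q_p = 478.0 cfs at t = 1.5 h

Subtracting baseflow gives direct-runoff ordinates: 0.0, 39.0, 63.0, 189.0, 206.0, 373.0, 478.0, 399.0, 334.0, 279.0, 233.0, 195.0, 326.0, 0.0 cfs.
The maximum is 478.0 cfs, occurring at the reading for t = 1.5 h.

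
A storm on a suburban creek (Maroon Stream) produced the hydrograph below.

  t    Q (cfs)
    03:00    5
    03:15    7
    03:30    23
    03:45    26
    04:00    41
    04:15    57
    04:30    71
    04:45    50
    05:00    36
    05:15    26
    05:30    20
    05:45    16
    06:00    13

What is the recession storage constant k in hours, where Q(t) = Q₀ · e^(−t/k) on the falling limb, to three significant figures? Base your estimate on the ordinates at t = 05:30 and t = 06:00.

k ≈ 1.16 h

On the falling limb, Q drops from 20 to 13 cfs between t = 05:30 and t = 06:00 (Δt = 0.5 h).
k = −Δt / ln(Q₂/Q₁) = −0.5 / ln(13/20) = 1.16 h.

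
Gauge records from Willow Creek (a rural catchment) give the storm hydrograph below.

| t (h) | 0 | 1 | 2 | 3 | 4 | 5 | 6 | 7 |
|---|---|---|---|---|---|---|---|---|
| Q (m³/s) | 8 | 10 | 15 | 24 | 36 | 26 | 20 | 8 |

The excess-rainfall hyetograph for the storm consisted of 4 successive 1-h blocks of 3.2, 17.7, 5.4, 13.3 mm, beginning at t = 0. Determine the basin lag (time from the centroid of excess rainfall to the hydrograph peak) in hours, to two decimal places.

t_L ≈ 1.77 h

Centroid of excess rainfall: t_c = Σ P_i·t̄_i / ΣP_i = 2.2273 h (block centres at 0.5, 1.5, 2.5, 3.5 h).
Hydrograph peak occurs at t = 4 h, so basin lag t_L = 4 − 2.2273 = 1.77 h.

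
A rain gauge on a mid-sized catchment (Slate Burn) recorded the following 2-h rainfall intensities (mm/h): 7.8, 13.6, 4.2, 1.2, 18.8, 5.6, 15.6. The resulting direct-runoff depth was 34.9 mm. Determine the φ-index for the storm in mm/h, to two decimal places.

φ ≈ 10.18 mm/h

Only the 3 blocks with intensity above φ contribute runoff: 13.6, 18.8, 15.6 mm/h.
Σ(I−φ)·Δt = d  ⇒  (13.6+18.8+15.6 − 3φ)·2 = 34.9
φ = (48.00 − 34.9/2) / 3 = 10.18 mm/h.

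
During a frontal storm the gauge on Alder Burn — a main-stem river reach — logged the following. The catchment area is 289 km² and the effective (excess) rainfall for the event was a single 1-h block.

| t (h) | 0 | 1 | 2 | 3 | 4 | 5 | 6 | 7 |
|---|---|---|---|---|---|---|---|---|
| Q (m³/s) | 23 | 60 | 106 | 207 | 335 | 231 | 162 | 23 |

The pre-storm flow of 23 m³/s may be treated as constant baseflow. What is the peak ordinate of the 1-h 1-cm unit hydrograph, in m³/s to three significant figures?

U_p ≈ 260 m³/s

Direct runoff: 0.0, 37.0, 83.0, 184.0, 312.0, 208.0, 139.0, 0.0 m³/s; ΣQ_DR = 963.0 m³/s, peak = 312.0 m³/s.
Runoff depth d = ΣQ_DR·Δt / A = 963.0 × 3600 / (289 km²) = 12.00 mm.
The 1-cm UH is the DRH scaled by (10 mm)/d, so U_p = 312.0 × 10/12.00 = 260 m³/s.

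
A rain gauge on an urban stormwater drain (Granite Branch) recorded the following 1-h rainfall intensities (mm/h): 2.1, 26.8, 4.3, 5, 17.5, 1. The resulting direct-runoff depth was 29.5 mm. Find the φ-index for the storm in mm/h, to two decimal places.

φ ≈ 7.40 mm/h

Only the 2 blocks with intensity above φ contribute runoff: 26.8, 17.5 mm/h.
Σ(I−φ)·Δt = d  ⇒  (26.8+17.5 − 2φ)·1 = 29.5
φ = (44.30 − 29.5/1) / 2 = 7.40 mm/h.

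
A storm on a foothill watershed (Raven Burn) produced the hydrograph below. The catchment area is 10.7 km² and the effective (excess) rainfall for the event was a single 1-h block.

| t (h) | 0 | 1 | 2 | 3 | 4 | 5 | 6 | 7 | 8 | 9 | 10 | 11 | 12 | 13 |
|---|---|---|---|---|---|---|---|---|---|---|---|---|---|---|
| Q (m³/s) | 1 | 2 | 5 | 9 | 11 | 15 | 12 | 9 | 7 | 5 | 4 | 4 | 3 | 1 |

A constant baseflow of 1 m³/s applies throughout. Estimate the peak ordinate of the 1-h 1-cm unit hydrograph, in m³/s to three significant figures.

U_p ≈ 5.62 m³/s

Direct runoff: 0.0, 1.0, 4.0, 8.0, 10.0, 14.0, 11.0, 8.0, 6.0, 4.0, 3.0, 3.0, 2.0, 0.0 m³/s; ΣQ_DR = 74.00 m³/s, peak = 14.0 m³/s.
Runoff depth d = ΣQ_DR·Δt / A = 74.00 × 3600 / (10.7 km²) = 24.90 mm.
The 1-cm UH is the DRH scaled by (10 mm)/d, so U_p = 14.0 × 10/24.90 = 5.62 m³/s.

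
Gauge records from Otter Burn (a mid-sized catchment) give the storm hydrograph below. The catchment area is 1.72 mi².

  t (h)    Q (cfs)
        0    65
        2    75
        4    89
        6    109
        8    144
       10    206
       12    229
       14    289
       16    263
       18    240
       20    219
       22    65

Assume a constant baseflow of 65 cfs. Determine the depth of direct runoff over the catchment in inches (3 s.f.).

d ≈ 2.19 in

Direct runoff: 0.0, 10.0, 24.0, 44.0, 79.0, 141.0, 164.0, 224.0, 198.0, 175.0, 154.0, 0.0 cfs; ΣQ_DR = 1213 cfs.
V = ΣQ_DR · Δt = 1213 × 7200 s = 8.734 × 10^6 ft³.
Over A = 1.72 mi², depth = V / A = 2.19 in.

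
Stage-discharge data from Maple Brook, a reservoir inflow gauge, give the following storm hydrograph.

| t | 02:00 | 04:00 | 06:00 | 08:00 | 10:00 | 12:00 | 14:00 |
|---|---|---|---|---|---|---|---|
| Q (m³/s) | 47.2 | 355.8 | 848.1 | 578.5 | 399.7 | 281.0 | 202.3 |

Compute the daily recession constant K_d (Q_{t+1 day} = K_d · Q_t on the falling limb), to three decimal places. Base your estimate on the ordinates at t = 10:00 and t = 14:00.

Between t = 10:00 and t = 14:00 the flow falls from 399.7 to 202.3 m³/s over 2×2 h = 4 h.
Per-interval ratio K = (202.3/399.7)^(1/2) = 0.7114; K_d = K^(24/2) = 0.017.

K_d ≈ 0.017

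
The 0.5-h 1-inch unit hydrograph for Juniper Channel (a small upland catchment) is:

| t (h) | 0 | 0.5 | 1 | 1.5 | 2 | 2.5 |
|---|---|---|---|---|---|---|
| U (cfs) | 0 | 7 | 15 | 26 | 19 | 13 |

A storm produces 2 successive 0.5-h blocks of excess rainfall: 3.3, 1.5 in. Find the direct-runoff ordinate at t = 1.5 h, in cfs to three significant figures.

By discrete convolution, Q_j = Σ (P_i / 1 in) · U_{j−i}.
At t = 1.5 h (j=3): Q = (3.3/1)·26 + (1.5/1)·15 = 108 cfs.

Q ≈ 108 cfs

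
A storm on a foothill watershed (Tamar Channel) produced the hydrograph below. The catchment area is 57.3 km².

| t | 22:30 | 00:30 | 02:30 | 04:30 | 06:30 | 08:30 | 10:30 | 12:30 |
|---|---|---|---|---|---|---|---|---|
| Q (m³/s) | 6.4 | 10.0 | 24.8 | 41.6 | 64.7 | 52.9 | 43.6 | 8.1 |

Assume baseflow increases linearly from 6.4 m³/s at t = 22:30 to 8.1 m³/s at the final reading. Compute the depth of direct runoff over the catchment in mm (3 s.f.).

Direct runoff: 0.00, 3.36, 17.91, 34.47, 57.33, 45.29, 35.74, 0.00 m³/s; ΣQ_DR = 194.1 m³/s.
V = ΣQ_DR · Δt = 194.1 × 7200 s = 1.398 × 10^6 m³.
Over A = 57.3 km², depth = V / A = 24.4 mm.

d ≈ 24.4 mm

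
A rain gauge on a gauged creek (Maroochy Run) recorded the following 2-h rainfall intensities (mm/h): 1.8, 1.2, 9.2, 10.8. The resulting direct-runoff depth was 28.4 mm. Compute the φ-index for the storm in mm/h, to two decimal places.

φ ≈ 2.90 mm/h

Only the 2 blocks with intensity above φ contribute runoff: 9.2, 10.8 mm/h.
Σ(I−φ)·Δt = d  ⇒  (9.2+10.8 − 2φ)·2 = 28.4
φ = (20.00 − 28.4/2) / 2 = 2.90 mm/h.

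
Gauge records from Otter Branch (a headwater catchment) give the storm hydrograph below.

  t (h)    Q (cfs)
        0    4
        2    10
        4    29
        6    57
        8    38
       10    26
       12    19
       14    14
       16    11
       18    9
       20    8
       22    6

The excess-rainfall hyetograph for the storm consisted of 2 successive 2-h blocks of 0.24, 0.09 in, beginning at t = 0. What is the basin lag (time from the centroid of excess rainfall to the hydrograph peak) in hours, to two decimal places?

t_L ≈ 4.45 h

Centroid of excess rainfall: t_c = Σ P_i·t̄_i / ΣP_i = 1.5455 h (block centres at 1, 3 h).
Hydrograph peak occurs at t = 6 h, so basin lag t_L = 6 − 1.5455 = 4.45 h.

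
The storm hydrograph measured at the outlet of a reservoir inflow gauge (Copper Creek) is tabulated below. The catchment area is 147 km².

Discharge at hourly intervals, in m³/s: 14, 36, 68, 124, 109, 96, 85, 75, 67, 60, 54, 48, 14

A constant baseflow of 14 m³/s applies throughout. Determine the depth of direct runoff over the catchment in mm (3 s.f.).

d ≈ 16.4 mm

Direct runoff: 0.0, 22.0, 54.0, 110.0, 95.0, 82.0, 71.0, 61.0, 53.0, 46.0, 40.0, 34.0, 0.0 m³/s; ΣQ_DR = 668.0 m³/s.
V = ΣQ_DR · Δt = 668.0 × 3600 s = 2.405 × 10^6 m³.
Over A = 147 km², depth = V / A = 16.4 mm.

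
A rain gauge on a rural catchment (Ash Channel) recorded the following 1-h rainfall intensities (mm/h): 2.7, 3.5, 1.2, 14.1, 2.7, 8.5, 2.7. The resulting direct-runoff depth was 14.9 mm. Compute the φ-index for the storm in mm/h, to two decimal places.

φ ≈ 3.85 mm/h

Only the 2 blocks with intensity above φ contribute runoff: 14.1, 8.5 mm/h.
Σ(I−φ)·Δt = d  ⇒  (14.1+8.5 − 2φ)·1 = 14.9
φ = (22.60 − 14.9/1) / 2 = 3.85 mm/h.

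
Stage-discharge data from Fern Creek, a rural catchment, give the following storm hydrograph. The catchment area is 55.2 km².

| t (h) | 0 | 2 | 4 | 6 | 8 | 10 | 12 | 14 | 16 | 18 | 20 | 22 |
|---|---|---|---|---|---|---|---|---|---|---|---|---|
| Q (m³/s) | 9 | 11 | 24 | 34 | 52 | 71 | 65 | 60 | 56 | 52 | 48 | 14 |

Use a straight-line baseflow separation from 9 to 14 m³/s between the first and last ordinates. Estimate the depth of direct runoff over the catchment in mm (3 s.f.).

Direct runoff: 0.00, 1.55, 14.09, 23.64, 41.18, 59.73, 53.27, 47.82, 43.36, 38.91, 34.45, 0.00 m³/s; ΣQ_DR = 358.0 m³/s.
V = ΣQ_DR · Δt = 358.0 × 7200 s = 2.578 × 10^6 m³.
Over A = 55.2 km², depth = V / A = 46.7 mm.

d ≈ 46.7 mm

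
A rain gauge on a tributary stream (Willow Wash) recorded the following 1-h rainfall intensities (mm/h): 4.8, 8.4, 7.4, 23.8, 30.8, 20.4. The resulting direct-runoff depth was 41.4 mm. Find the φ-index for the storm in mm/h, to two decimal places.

φ ≈ 11.20 mm/h

Only the 3 blocks with intensity above φ contribute runoff: 23.8, 30.8, 20.4 mm/h.
Σ(I−φ)·Δt = d  ⇒  (23.8+30.8+20.4 − 3φ)·1 = 41.4
φ = (75.00 − 41.4/1) / 3 = 11.20 mm/h.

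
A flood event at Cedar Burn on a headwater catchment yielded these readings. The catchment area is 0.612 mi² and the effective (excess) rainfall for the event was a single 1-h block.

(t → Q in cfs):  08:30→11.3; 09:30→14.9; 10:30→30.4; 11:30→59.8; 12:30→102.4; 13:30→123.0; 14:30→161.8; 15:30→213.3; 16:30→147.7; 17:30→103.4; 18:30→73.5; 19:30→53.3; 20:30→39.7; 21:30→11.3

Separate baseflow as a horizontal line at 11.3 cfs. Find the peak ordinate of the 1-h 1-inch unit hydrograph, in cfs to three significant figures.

Direct runoff: 0.0, 3.6, 19.1, 48.5, 91.1, 111.7, 150.5, 202.0, 136.4, 92.1, 62.2, 42.0, 28.4, 0.0 cfs; ΣQ_DR = 987.6 cfs, peak = 202.0 cfs.
Runoff depth d = ΣQ_DR·Δt / A = 987.6 × 3600 / (0.612 mi²) = 2.501 in.
The 1-inch UH is the DRH scaled by (1 in)/d, so U_p = 202.0 × 1/2.501 = 80.8 cfs.

U_p ≈ 80.8 cfs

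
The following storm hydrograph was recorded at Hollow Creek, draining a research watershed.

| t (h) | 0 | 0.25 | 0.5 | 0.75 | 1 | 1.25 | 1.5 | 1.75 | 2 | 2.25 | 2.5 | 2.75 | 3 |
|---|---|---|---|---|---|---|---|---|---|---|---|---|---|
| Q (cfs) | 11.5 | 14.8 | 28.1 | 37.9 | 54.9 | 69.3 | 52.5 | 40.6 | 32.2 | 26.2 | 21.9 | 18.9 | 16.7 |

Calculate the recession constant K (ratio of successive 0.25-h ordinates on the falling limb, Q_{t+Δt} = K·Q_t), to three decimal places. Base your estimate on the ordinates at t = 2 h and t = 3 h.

Using the recession-limb readings at t = 2 h and t = 3 h: Q falls from 32.2 to 16.7 cfs over 4 intervals.
K = (Q₂/Q₁)^(1/4) = (16.7/32.2)^(1/4) = 0.849.

K ≈ 0.849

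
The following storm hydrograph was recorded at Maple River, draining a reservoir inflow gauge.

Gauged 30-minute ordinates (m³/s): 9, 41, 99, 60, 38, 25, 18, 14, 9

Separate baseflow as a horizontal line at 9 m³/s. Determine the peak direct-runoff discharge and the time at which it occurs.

Subtracting baseflow gives direct-runoff ordinates: 0.0, 32.0, 90.0, 51.0, 29.0, 16.0, 9.0, 5.0, 0.0 m³/s.
The maximum is 90.0 m³/s, occurring at the reading for t = 1 h.

Q_p = 90.0 m³/s at t = 1 h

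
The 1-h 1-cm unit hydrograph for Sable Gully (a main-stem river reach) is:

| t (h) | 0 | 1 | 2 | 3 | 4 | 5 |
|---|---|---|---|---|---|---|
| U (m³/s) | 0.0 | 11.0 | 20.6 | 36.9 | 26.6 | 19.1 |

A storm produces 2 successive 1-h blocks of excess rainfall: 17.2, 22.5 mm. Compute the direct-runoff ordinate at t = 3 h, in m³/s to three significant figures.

Q ≈ 110 m³/s

By discrete convolution, Q_j = Σ (P_i / 10 mm) · U_{j−i}.
At t = 3 h (j=3): Q = (17.2/10)·36.9 + (22.5/10)·20.6 = 110 m³/s.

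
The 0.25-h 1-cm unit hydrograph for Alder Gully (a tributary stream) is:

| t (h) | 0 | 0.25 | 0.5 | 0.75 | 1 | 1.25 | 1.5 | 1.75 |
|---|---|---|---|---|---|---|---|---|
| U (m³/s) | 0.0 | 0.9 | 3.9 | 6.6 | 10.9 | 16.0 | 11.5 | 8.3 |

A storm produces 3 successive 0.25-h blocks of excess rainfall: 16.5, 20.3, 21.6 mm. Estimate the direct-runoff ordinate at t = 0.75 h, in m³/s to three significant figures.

Q ≈ 20.8 m³/s

By discrete convolution, Q_j = Σ (P_i / 10 mm) · U_{j−i}.
At t = 0.75 h (j=3): Q = (16.5/10)·6.6 + (20.3/10)·3.9 + (21.6/10)·0.9 = 20.8 m³/s.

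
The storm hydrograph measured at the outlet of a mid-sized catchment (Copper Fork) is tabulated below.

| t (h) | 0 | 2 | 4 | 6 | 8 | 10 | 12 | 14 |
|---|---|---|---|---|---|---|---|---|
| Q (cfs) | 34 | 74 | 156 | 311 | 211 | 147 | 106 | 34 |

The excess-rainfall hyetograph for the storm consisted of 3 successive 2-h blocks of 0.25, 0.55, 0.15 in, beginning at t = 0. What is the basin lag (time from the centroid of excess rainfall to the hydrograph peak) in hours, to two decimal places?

Centroid of excess rainfall: t_c = Σ P_i·t̄_i / ΣP_i = 2.7895 h (block centres at 1, 3, 5 h).
Hydrograph peak occurs at t = 6 h, so basin lag t_L = 6 − 2.7895 = 3.21 h.

t_L ≈ 3.21 h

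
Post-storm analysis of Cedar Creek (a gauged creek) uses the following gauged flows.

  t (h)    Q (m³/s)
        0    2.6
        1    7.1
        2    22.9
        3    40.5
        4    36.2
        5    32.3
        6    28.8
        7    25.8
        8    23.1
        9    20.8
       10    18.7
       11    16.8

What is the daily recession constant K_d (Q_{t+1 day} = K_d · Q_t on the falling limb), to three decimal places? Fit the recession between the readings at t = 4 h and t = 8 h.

K_d ≈ 0.068

Between t = 4 h and t = 8 h the flow falls from 36.2 to 23.1 m³/s over 4×1 h = 4 h.
Per-interval ratio K = (23.1/36.2)^(1/4) = 0.8938; K_d = K^(24/1) = 0.068.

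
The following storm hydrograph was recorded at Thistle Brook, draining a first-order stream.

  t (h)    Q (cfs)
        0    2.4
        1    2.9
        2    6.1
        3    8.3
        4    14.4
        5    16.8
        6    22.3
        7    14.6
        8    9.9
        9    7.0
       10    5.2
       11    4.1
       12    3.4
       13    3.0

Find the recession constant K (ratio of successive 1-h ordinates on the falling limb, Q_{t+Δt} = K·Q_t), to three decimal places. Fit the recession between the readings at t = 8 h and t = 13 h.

K ≈ 0.788

Using the recession-limb readings at t = 8 h and t = 13 h: Q falls from 9.9 to 3.0 cfs over 5 intervals.
K = (Q₂/Q₁)^(1/5) = (3.0/9.9)^(1/5) = 0.788.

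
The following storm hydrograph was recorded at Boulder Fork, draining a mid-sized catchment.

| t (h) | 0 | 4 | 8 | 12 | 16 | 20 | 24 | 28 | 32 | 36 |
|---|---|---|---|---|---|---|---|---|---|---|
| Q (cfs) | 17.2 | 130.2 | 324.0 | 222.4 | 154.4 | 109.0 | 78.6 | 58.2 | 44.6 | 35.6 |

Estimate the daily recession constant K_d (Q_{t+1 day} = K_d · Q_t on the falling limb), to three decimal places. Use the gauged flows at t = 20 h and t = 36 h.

Between t = 20 h and t = 36 h the flow falls from 109.0 to 35.6 cfs over 4×4 h = 16 h.
Per-interval ratio K = (35.6/109.0)^(1/4) = 0.7560; K_d = K^(24/4) = 0.187.

K_d ≈ 0.187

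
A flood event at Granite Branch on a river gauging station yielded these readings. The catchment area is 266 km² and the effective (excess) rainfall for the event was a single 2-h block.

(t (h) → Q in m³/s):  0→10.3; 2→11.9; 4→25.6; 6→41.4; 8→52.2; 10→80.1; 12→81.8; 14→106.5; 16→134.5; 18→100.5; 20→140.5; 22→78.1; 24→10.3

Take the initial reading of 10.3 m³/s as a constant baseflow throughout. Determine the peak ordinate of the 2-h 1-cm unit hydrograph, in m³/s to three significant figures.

U_p ≈ 65.0 m³/s

Direct runoff: 0.0, 1.6, 15.3, 31.1, 41.9, 69.8, 71.5, 96.2, 124.2, 90.2, 130.2, 67.8, 0.0 m³/s; ΣQ_DR = 739.8 m³/s, peak = 130.2 m³/s.
Runoff depth d = ΣQ_DR·Δt / A = 739.8 × 7200 / (266 km²) = 20.02 mm.
The 1-cm UH is the DRH scaled by (10 mm)/d, so U_p = 130.2 × 10/20.02 = 65.0 m³/s.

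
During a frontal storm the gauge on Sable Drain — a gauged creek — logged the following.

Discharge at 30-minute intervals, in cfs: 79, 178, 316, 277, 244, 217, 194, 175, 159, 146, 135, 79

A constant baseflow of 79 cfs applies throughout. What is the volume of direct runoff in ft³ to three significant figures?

Direct-runoff ordinates (Q − Q_b): 0.0, 99.0, 237.0, 198.0, 165.0, 138.0, 115.0, 96.0, 80.0, 67.0, 56.0, 0.0 cfs.
ΣQ_DR = 1251 cfs.
With Δt = 0.5 h = 1800 s, V = ΣQ_DR · Δt = 1251 × 1800 = 2.25 × 10^6 ft³.

V ≈ 2.25 × 10^6 ft³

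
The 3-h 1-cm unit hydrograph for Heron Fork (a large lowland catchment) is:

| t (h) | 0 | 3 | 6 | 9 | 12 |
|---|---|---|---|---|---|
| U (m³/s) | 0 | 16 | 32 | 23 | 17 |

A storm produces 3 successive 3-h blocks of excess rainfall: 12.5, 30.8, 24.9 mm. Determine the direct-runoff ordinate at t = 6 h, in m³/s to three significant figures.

Q ≈ 89.3 m³/s

By discrete convolution, Q_j = Σ (P_i / 10 mm) · U_{j−i}.
At t = 6 h (j=2): Q = (12.5/10)·32 + (30.8/10)·16 + (24.9/10)·0 = 89.3 m³/s.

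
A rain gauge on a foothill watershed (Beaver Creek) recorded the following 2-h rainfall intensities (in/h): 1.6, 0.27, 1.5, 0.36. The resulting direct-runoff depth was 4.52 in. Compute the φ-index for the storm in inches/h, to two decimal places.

Only the 2 blocks with intensity above φ contribute runoff: 1.6, 1.5 in/h.
Σ(I−φ)·Δt = d  ⇒  (1.6+1.5 − 2φ)·2 = 4.52
φ = (3.100 − 4.52/2) / 2 = 0.42 in/h.

φ ≈ 0.42 in/h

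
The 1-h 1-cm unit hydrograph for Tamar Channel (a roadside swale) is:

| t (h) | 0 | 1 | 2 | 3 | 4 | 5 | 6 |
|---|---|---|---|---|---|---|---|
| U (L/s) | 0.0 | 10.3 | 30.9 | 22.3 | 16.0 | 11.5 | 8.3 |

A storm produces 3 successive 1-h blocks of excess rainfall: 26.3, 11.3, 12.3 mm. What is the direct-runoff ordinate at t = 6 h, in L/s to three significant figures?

Q ≈ 54.5 L/s

By discrete convolution, Q_j = Σ (P_i / 10 mm) · U_{j−i}.
At t = 6 h (j=6): Q = (26.3/10)·8.3 + (11.3/10)·11.5 + (12.3/10)·16.0 = 54.5 L/s.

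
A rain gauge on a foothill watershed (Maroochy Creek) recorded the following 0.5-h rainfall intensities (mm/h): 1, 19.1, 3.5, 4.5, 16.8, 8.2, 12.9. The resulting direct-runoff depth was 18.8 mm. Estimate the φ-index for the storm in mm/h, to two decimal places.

Only the 4 blocks with intensity above φ contribute runoff: 19.1, 16.8, 8.2, 12.9 mm/h.
Σ(I−φ)·Δt = d  ⇒  (19.1+16.8+8.2+12.9 − 4φ)·0.5 = 18.8
φ = (57.00 − 18.8/0.5) / 4 = 4.85 mm/h.

φ ≈ 4.85 mm/h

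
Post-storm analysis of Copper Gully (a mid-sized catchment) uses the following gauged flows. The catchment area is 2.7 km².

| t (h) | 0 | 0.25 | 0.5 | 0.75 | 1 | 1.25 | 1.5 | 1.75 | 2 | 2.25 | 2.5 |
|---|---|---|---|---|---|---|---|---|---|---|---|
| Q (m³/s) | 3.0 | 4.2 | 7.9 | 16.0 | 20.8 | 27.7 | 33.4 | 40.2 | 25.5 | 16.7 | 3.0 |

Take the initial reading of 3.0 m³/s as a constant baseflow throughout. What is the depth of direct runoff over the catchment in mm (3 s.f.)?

d ≈ 55.1 mm

Direct runoff: 0.0, 1.2, 4.9, 13.0, 17.8, 24.7, 30.4, 37.2, 22.5, 13.7, 0.0 m³/s; ΣQ_DR = 165.4 m³/s.
V = ΣQ_DR · Δt = 165.4 × 900 s = 1.489 × 10^5 m³.
Over A = 2.7 km², depth = V / A = 55.1 mm.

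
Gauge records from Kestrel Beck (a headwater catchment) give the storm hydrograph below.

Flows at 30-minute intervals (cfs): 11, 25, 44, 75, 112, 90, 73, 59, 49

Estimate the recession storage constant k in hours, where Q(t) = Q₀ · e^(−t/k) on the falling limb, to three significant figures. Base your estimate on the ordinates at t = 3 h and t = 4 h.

On the falling limb, Q drops from 73 to 49 cfs between t = 3 h and t = 4 h (Δt = 1 h).
k = −Δt / ln(Q₂/Q₁) = −1 / ln(49/73) = 2.51 h.

k ≈ 2.51 h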